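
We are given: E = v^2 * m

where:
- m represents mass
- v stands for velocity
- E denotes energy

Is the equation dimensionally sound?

Yes

m (mass) has dimensions [M].
v (velocity) has dimensions [L T^-1].
E (energy) has dimensions [L^2 M T^-2].

Left side: [L^2 M T^-2]
Right side: [L^2 M T^-2]

Both sides have the same dimensions, so the equation is dimensionally consistent.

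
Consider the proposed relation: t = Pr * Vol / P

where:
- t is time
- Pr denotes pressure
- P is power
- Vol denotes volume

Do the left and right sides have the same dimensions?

Yes

t (time) has dimensions [T].
Pr (pressure) has dimensions [L^-1 M T^-2].
P (power) has dimensions [L^2 M T^-3].
Vol (volume) has dimensions [L^3].

Left side: [T]
Right side: [T]

Both sides have the same dimensions, so the equation is dimensionally consistent.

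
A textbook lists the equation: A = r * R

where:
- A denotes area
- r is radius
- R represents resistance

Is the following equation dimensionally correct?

No

A (area) has dimensions [L^2].
r (radius) has dimensions [L].
R (resistance) has dimensions [I^-2 L^2 M T^-3].

Left side: [L^2]
Right side: [I^-2 L^3 M T^-3]

The two sides have different dimensions, so the equation is NOT dimensionally consistent.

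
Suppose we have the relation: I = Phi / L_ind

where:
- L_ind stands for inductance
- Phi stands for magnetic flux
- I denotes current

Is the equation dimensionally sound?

Yes

L_ind (inductance) has dimensions [I^-2 L^2 M T^-2].
Phi (magnetic flux) has dimensions [I^-1 L^2 M T^-2].
I (current) has dimensions [I].

Left side: [I]
Right side: [I]

Both sides have the same dimensions, so the equation is dimensionally consistent.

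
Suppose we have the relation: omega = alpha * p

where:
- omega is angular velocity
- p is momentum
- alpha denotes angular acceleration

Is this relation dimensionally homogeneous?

No

omega (angular velocity) has dimensions [T^-1].
p (momentum) has dimensions [L M T^-1].
alpha (angular acceleration) has dimensions [T^-2].

Left side: [T^-1]
Right side: [L M T^-3]

The two sides have different dimensions, so the equation is NOT dimensionally consistent.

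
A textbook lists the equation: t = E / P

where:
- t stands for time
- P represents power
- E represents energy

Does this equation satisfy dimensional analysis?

Yes

t (time) has dimensions [T].
P (power) has dimensions [L^2 M T^-3].
E (energy) has dimensions [L^2 M T^-2].

Left side: [T]
Right side: [T]

Both sides have the same dimensions, so the equation is dimensionally consistent.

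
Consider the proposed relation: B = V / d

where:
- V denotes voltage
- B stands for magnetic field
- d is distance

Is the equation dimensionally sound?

No

V (voltage) has dimensions [I^-1 L^2 M T^-3].
B (magnetic field) has dimensions [I^-1 M T^-2].
d (distance) has dimensions [L].

Left side: [I^-1 M T^-2]
Right side: [I^-1 L M T^-3]

The two sides have different dimensions, so the equation is NOT dimensionally consistent.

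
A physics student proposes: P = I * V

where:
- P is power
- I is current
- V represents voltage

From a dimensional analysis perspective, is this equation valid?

Yes

P (power) has dimensions [L^2 M T^-3].
I (current) has dimensions [I].
V (voltage) has dimensions [I^-1 L^2 M T^-3].

Left side: [L^2 M T^-3]
Right side: [L^2 M T^-3]

Both sides have the same dimensions, so the equation is dimensionally consistent.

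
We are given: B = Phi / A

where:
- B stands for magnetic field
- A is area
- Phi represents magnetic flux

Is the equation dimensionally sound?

Yes

B (magnetic field) has dimensions [I^-1 M T^-2].
A (area) has dimensions [L^2].
Phi (magnetic flux) has dimensions [I^-1 L^2 M T^-2].

Left side: [I^-1 M T^-2]
Right side: [I^-1 M T^-2]

Both sides have the same dimensions, so the equation is dimensionally consistent.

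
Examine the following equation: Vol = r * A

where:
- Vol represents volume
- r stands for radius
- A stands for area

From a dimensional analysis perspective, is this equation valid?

Yes

Vol (volume) has dimensions [L^3].
r (radius) has dimensions [L].
A (area) has dimensions [L^2].

Left side: [L^3]
Right side: [L^3]

Both sides have the same dimensions, so the equation is dimensionally consistent.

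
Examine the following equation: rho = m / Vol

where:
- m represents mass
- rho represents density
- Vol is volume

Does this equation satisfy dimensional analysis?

Yes

m (mass) has dimensions [M].
rho (density) has dimensions [L^-3 M].
Vol (volume) has dimensions [L^3].

Left side: [L^-3 M]
Right side: [L^-3 M]

Both sides have the same dimensions, so the equation is dimensionally consistent.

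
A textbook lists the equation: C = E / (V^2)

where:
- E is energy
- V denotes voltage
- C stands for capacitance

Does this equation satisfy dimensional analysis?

Yes

E (energy) has dimensions [L^2 M T^-2].
V (voltage) has dimensions [I^-1 L^2 M T^-3].
C (capacitance) has dimensions [I^2 L^-2 M^-1 T^4].

Left side: [I^2 L^-2 M^-1 T^4]
Right side: [I^2 L^-2 M^-1 T^4]

Both sides have the same dimensions, so the equation is dimensionally consistent.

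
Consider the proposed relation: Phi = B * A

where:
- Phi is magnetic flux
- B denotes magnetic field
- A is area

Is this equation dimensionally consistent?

Yes

Phi (magnetic flux) has dimensions [I^-1 L^2 M T^-2].
B (magnetic field) has dimensions [I^-1 M T^-2].
A (area) has dimensions [L^2].

Left side: [I^-1 L^2 M T^-2]
Right side: [I^-1 L^2 M T^-2]

Both sides have the same dimensions, so the equation is dimensionally consistent.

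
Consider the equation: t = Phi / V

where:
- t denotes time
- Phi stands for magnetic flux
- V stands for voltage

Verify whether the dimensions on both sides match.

Yes

t (time) has dimensions [T].
Phi (magnetic flux) has dimensions [I^-1 L^2 M T^-2].
V (voltage) has dimensions [I^-1 L^2 M T^-3].

Left side: [T]
Right side: [T]

Both sides have the same dimensions, so the equation is dimensionally consistent.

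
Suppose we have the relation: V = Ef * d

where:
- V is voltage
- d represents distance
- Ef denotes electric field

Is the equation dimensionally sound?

Yes

V (voltage) has dimensions [I^-1 L^2 M T^-3].
d (distance) has dimensions [L].
Ef (electric field) has dimensions [I^-1 L M T^-3].

Left side: [I^-1 L^2 M T^-3]
Right side: [I^-1 L^2 M T^-3]

Both sides have the same dimensions, so the equation is dimensionally consistent.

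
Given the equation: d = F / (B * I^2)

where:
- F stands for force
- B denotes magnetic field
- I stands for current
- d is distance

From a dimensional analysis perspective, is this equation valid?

No

F (force) has dimensions [L M T^-2].
B (magnetic field) has dimensions [I^-1 M T^-2].
I (current) has dimensions [I].
d (distance) has dimensions [L].

Left side: [L]
Right side: [I^-1 L]

The two sides have different dimensions, so the equation is NOT dimensionally consistent.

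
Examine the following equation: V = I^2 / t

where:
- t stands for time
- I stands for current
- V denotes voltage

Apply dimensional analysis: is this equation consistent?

No

t (time) has dimensions [T].
I (current) has dimensions [I].
V (voltage) has dimensions [I^-1 L^2 M T^-3].

Left side: [I^-1 L^2 M T^-3]
Right side: [I^2 T^-1]

The two sides have different dimensions, so the equation is NOT dimensionally consistent.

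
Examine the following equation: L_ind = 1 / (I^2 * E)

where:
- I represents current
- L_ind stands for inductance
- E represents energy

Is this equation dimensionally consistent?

No

I (current) has dimensions [I].
L_ind (inductance) has dimensions [I^-2 L^2 M T^-2].
E (energy) has dimensions [L^2 M T^-2].

Left side: [I^-2 L^2 M T^-2]
Right side: [I^-2 L^-2 M^-1 T^2]

The two sides have different dimensions, so the equation is NOT dimensionally consistent.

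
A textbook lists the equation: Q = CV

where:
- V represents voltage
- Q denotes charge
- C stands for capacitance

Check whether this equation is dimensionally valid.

Yes

V (voltage) has dimensions [I^-1 L^2 M T^-3].
Q (charge) has dimensions [I T].
C (capacitance) has dimensions [I^2 L^-2 M^-1 T^4].

Left side: [I T]
Right side: [I T]

Both sides have the same dimensions, so the equation is dimensionally consistent.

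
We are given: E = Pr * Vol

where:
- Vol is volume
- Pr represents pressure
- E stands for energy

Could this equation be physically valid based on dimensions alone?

Yes

Vol (volume) has dimensions [L^3].
Pr (pressure) has dimensions [L^-1 M T^-2].
E (energy) has dimensions [L^2 M T^-2].

Left side: [L^2 M T^-2]
Right side: [L^2 M T^-2]

Both sides have the same dimensions, so the equation is dimensionally consistent.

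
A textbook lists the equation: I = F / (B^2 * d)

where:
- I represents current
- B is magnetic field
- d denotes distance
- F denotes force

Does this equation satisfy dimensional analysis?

No

I (current) has dimensions [I].
B (magnetic field) has dimensions [I^-1 M T^-2].
d (distance) has dimensions [L].
F (force) has dimensions [L M T^-2].

Left side: [I]
Right side: [I^2 M^-1 T^2]

The two sides have different dimensions, so the equation is NOT dimensionally consistent.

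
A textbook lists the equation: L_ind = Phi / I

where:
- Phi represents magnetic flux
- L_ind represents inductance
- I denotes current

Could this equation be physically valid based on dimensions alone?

Yes

Phi (magnetic flux) has dimensions [I^-1 L^2 M T^-2].
L_ind (inductance) has dimensions [I^-2 L^2 M T^-2].
I (current) has dimensions [I].

Left side: [I^-2 L^2 M T^-2]
Right side: [I^-2 L^2 M T^-2]

Both sides have the same dimensions, so the equation is dimensionally consistent.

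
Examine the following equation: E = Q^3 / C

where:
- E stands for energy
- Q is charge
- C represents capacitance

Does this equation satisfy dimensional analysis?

No

E (energy) has dimensions [L^2 M T^-2].
Q (charge) has dimensions [I T].
C (capacitance) has dimensions [I^2 L^-2 M^-1 T^4].

Left side: [L^2 M T^-2]
Right side: [I L^2 M T^-1]

The two sides have different dimensions, so the equation is NOT dimensionally consistent.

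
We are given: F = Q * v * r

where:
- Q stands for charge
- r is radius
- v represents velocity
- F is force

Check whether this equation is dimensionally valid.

No

Q (charge) has dimensions [I T].
r (radius) has dimensions [L].
v (velocity) has dimensions [L T^-1].
F (force) has dimensions [L M T^-2].

Left side: [L M T^-2]
Right side: [I L^2]

The two sides have different dimensions, so the equation is NOT dimensionally consistent.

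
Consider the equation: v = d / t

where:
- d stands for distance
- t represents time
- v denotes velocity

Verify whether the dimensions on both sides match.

Yes

d (distance) has dimensions [L].
t (time) has dimensions [T].
v (velocity) has dimensions [L T^-1].

Left side: [L T^-1]
Right side: [L T^-1]

Both sides have the same dimensions, so the equation is dimensionally consistent.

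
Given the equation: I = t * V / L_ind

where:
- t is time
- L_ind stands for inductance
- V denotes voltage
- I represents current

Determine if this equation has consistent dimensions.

Yes

t (time) has dimensions [T].
L_ind (inductance) has dimensions [I^-2 L^2 M T^-2].
V (voltage) has dimensions [I^-1 L^2 M T^-3].
I (current) has dimensions [I].

Left side: [I]
Right side: [I]

Both sides have the same dimensions, so the equation is dimensionally consistent.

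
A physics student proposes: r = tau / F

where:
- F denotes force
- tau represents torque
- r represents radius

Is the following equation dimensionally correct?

Yes

F (force) has dimensions [L M T^-2].
tau (torque) has dimensions [L^2 M T^-2].
r (radius) has dimensions [L].

Left side: [L]
Right side: [L]

Both sides have the same dimensions, so the equation is dimensionally consistent.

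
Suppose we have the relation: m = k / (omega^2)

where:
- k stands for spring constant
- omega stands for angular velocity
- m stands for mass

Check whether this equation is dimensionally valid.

Yes

k (spring constant) has dimensions [M T^-2].
omega (angular velocity) has dimensions [T^-1].
m (mass) has dimensions [M].

Left side: [M]
Right side: [M]

Both sides have the same dimensions, so the equation is dimensionally consistent.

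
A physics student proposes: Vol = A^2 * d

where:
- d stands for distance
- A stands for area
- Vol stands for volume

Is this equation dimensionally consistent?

No

d (distance) has dimensions [L].
A (area) has dimensions [L^2].
Vol (volume) has dimensions [L^3].

Left side: [L^3]
Right side: [L^5]

The two sides have different dimensions, so the equation is NOT dimensionally consistent.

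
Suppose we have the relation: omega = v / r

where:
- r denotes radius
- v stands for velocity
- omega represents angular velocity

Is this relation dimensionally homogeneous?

Yes

r (radius) has dimensions [L].
v (velocity) has dimensions [L T^-1].
omega (angular velocity) has dimensions [T^-1].

Left side: [T^-1]
Right side: [T^-1]

Both sides have the same dimensions, so the equation is dimensionally consistent.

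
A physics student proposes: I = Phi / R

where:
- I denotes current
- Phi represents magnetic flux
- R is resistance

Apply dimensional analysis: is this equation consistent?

No

I (current) has dimensions [I].
Phi (magnetic flux) has dimensions [I^-1 L^2 M T^-2].
R (resistance) has dimensions [I^-2 L^2 M T^-3].

Left side: [I]
Right side: [I T]

The two sides have different dimensions, so the equation is NOT dimensionally consistent.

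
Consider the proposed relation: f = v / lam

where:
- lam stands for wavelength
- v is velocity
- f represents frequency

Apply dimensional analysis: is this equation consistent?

Yes

lam (wavelength) has dimensions [L].
v (velocity) has dimensions [L T^-1].
f (frequency) has dimensions [T^-1].

Left side: [T^-1]
Right side: [T^-1]

Both sides have the same dimensions, so the equation is dimensionally consistent.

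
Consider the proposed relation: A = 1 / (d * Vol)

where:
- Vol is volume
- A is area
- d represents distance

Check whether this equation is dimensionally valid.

No

Vol (volume) has dimensions [L^3].
A (area) has dimensions [L^2].
d (distance) has dimensions [L].

Left side: [L^2]
Right side: [L^-4]

The two sides have different dimensions, so the equation is NOT dimensionally consistent.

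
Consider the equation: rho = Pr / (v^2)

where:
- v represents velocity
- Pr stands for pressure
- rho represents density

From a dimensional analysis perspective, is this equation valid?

Yes

v (velocity) has dimensions [L T^-1].
Pr (pressure) has dimensions [L^-1 M T^-2].
rho (density) has dimensions [L^-3 M].

Left side: [L^-3 M]
Right side: [L^-3 M]

Both sides have the same dimensions, so the equation is dimensionally consistent.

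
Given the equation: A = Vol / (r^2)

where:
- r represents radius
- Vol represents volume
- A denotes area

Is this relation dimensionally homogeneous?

No

r (radius) has dimensions [L].
Vol (volume) has dimensions [L^3].
A (area) has dimensions [L^2].

Left side: [L^2]
Right side: [L]

The two sides have different dimensions, so the equation is NOT dimensionally consistent.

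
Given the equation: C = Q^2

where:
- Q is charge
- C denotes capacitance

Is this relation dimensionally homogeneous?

No

Q (charge) has dimensions [I T].
C (capacitance) has dimensions [I^2 L^-2 M^-1 T^4].

Left side: [I^2 L^-2 M^-1 T^4]
Right side: [I^2 T^2]

The two sides have different dimensions, so the equation is NOT dimensionally consistent.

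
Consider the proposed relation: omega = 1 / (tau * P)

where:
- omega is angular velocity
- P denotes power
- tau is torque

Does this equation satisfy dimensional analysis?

No

omega (angular velocity) has dimensions [T^-1].
P (power) has dimensions [L^2 M T^-3].
tau (torque) has dimensions [L^2 M T^-2].

Left side: [T^-1]
Right side: [L^-4 M^-2 T^5]

The two sides have different dimensions, so the equation is NOT dimensionally consistent.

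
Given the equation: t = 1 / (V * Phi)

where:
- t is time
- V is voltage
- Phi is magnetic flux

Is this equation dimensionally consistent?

No

t (time) has dimensions [T].
V (voltage) has dimensions [I^-1 L^2 M T^-3].
Phi (magnetic flux) has dimensions [I^-1 L^2 M T^-2].

Left side: [T]
Right side: [I^2 L^-4 M^-2 T^5]

The two sides have different dimensions, so the equation is NOT dimensionally consistent.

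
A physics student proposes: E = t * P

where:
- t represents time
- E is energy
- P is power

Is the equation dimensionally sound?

Yes

t (time) has dimensions [T].
E (energy) has dimensions [L^2 M T^-2].
P (power) has dimensions [L^2 M T^-3].

Left side: [L^2 M T^-2]
Right side: [L^2 M T^-2]

Both sides have the same dimensions, so the equation is dimensionally consistent.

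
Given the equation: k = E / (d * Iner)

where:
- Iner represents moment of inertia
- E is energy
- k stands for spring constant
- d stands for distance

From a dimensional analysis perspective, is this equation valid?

No

Iner (moment of inertia) has dimensions [L^2 M].
E (energy) has dimensions [L^2 M T^-2].
k (spring constant) has dimensions [M T^-2].
d (distance) has dimensions [L].

Left side: [M T^-2]
Right side: [L^-1 T^-2]

The two sides have different dimensions, so the equation is NOT dimensionally consistent.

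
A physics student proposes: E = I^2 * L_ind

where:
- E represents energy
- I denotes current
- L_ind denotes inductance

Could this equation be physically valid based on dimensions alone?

Yes

E (energy) has dimensions [L^2 M T^-2].
I (current) has dimensions [I].
L_ind (inductance) has dimensions [I^-2 L^2 M T^-2].

Left side: [L^2 M T^-2]
Right side: [L^2 M T^-2]

Both sides have the same dimensions, so the equation is dimensionally consistent.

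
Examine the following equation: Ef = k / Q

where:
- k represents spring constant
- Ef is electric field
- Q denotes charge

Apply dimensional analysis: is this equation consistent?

No

k (spring constant) has dimensions [M T^-2].
Ef (electric field) has dimensions [I^-1 L M T^-3].
Q (charge) has dimensions [I T].

Left side: [I^-1 L M T^-3]
Right side: [I^-1 M T^-3]

The two sides have different dimensions, so the equation is NOT dimensionally consistent.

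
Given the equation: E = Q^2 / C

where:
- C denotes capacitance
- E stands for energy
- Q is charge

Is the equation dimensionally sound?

Yes

C (capacitance) has dimensions [I^2 L^-2 M^-1 T^4].
E (energy) has dimensions [L^2 M T^-2].
Q (charge) has dimensions [I T].

Left side: [L^2 M T^-2]
Right side: [L^2 M T^-2]

Both sides have the same dimensions, so the equation is dimensionally consistent.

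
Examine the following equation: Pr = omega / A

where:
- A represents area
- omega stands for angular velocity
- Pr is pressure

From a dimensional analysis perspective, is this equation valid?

No

A (area) has dimensions [L^2].
omega (angular velocity) has dimensions [T^-1].
Pr (pressure) has dimensions [L^-1 M T^-2].

Left side: [L^-1 M T^-2]
Right side: [L^-2 T^-1]

The two sides have different dimensions, so the equation is NOT dimensionally consistent.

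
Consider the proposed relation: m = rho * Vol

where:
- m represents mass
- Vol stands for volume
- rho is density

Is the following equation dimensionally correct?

Yes

m (mass) has dimensions [M].
Vol (volume) has dimensions [L^3].
rho (density) has dimensions [L^-3 M].

Left side: [M]
Right side: [M]

Both sides have the same dimensions, so the equation is dimensionally consistent.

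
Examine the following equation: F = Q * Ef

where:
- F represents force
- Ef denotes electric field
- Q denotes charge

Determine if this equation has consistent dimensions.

Yes

F (force) has dimensions [L M T^-2].
Ef (electric field) has dimensions [I^-1 L M T^-3].
Q (charge) has dimensions [I T].

Left side: [L M T^-2]
Right side: [L M T^-2]

Both sides have the same dimensions, so the equation is dimensionally consistent.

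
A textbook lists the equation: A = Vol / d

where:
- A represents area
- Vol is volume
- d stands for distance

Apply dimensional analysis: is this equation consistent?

Yes

A (area) has dimensions [L^2].
Vol (volume) has dimensions [L^3].
d (distance) has dimensions [L].

Left side: [L^2]
Right side: [L^2]

Both sides have the same dimensions, so the equation is dimensionally consistent.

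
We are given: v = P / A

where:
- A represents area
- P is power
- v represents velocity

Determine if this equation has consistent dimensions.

No

A (area) has dimensions [L^2].
P (power) has dimensions [L^2 M T^-3].
v (velocity) has dimensions [L T^-1].

Left side: [L T^-1]
Right side: [M T^-3]

The two sides have different dimensions, so the equation is NOT dimensionally consistent.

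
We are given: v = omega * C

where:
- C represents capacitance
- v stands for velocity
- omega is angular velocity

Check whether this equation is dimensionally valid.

No

C (capacitance) has dimensions [I^2 L^-2 M^-1 T^4].
v (velocity) has dimensions [L T^-1].
omega (angular velocity) has dimensions [T^-1].

Left side: [L T^-1]
Right side: [I^2 L^-2 M^-1 T^3]

The two sides have different dimensions, so the equation is NOT dimensionally consistent.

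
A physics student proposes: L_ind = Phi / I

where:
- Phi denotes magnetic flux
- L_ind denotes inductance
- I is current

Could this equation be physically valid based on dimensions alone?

Yes

Phi (magnetic flux) has dimensions [I^-1 L^2 M T^-2].
L_ind (inductance) has dimensions [I^-2 L^2 M T^-2].
I (current) has dimensions [I].

Left side: [I^-2 L^2 M T^-2]
Right side: [I^-2 L^2 M T^-2]

Both sides have the same dimensions, so the equation is dimensionally consistent.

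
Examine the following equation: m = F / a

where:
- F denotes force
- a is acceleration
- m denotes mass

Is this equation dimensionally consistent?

Yes

F (force) has dimensions [L M T^-2].
a (acceleration) has dimensions [L T^-2].
m (mass) has dimensions [M].

Left side: [M]
Right side: [M]

Both sides have the same dimensions, so the equation is dimensionally consistent.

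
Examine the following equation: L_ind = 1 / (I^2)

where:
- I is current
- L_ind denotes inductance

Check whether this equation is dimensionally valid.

No

I (current) has dimensions [I].
L_ind (inductance) has dimensions [I^-2 L^2 M T^-2].

Left side: [I^-2 L^2 M T^-2]
Right side: [I^-2]

The two sides have different dimensions, so the equation is NOT dimensionally consistent.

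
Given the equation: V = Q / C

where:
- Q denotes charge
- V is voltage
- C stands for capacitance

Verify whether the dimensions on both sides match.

Yes

Q (charge) has dimensions [I T].
V (voltage) has dimensions [I^-1 L^2 M T^-3].
C (capacitance) has dimensions [I^2 L^-2 M^-1 T^4].

Left side: [I^-1 L^2 M T^-3]
Right side: [I^-1 L^2 M T^-3]

Both sides have the same dimensions, so the equation is dimensionally consistent.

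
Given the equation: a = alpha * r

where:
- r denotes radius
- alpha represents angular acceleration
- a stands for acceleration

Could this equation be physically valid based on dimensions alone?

Yes

r (radius) has dimensions [L].
alpha (angular acceleration) has dimensions [T^-2].
a (acceleration) has dimensions [L T^-2].

Left side: [L T^-2]
Right side: [L T^-2]

Both sides have the same dimensions, so the equation is dimensionally consistent.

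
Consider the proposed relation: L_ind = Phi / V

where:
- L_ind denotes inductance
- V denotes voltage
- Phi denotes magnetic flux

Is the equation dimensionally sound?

No

L_ind (inductance) has dimensions [I^-2 L^2 M T^-2].
V (voltage) has dimensions [I^-1 L^2 M T^-3].
Phi (magnetic flux) has dimensions [I^-1 L^2 M T^-2].

Left side: [I^-2 L^2 M T^-2]
Right side: [T]

The two sides have different dimensions, so the equation is NOT dimensionally consistent.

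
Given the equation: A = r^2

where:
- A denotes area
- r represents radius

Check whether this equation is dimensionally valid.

Yes

A (area) has dimensions [L^2].
r (radius) has dimensions [L].

Left side: [L^2]
Right side: [L^2]

Both sides have the same dimensions, so the equation is dimensionally consistent.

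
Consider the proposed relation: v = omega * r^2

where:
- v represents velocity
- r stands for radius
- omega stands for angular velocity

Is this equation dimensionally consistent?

No

v (velocity) has dimensions [L T^-1].
r (radius) has dimensions [L].
omega (angular velocity) has dimensions [T^-1].

Left side: [L T^-1]
Right side: [L^2 T^-1]

The two sides have different dimensions, so the equation is NOT dimensionally consistent.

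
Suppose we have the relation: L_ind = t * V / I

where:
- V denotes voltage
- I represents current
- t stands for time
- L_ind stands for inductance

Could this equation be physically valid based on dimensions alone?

Yes

V (voltage) has dimensions [I^-1 L^2 M T^-3].
I (current) has dimensions [I].
t (time) has dimensions [T].
L_ind (inductance) has dimensions [I^-2 L^2 M T^-2].

Left side: [I^-2 L^2 M T^-2]
Right side: [I^-2 L^2 M T^-2]

Both sides have the same dimensions, so the equation is dimensionally consistent.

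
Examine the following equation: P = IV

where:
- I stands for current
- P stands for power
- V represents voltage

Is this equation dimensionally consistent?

Yes

I (current) has dimensions [I].
P (power) has dimensions [L^2 M T^-3].
V (voltage) has dimensions [I^-1 L^2 M T^-3].

Left side: [L^2 M T^-3]
Right side: [L^2 M T^-3]

Both sides have the same dimensions, so the equation is dimensionally consistent.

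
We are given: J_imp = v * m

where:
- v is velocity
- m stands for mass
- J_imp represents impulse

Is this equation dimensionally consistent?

Yes

v (velocity) has dimensions [L T^-1].
m (mass) has dimensions [M].
J_imp (impulse) has dimensions [L M T^-1].

Left side: [L M T^-1]
Right side: [L M T^-1]

Both sides have the same dimensions, so the equation is dimensionally consistent.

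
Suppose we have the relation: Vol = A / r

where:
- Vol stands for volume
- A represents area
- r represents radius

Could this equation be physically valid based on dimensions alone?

No

Vol (volume) has dimensions [L^3].
A (area) has dimensions [L^2].
r (radius) has dimensions [L].

Left side: [L^3]
Right side: [L]

The two sides have different dimensions, so the equation is NOT dimensionally consistent.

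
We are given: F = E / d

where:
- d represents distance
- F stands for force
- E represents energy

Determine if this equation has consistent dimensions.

Yes

d (distance) has dimensions [L].
F (force) has dimensions [L M T^-2].
E (energy) has dimensions [L^2 M T^-2].

Left side: [L M T^-2]
Right side: [L M T^-2]

Both sides have the same dimensions, so the equation is dimensionally consistent.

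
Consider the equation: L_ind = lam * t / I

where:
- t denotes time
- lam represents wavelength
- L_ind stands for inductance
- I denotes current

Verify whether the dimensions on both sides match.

No

t (time) has dimensions [T].
lam (wavelength) has dimensions [L].
L_ind (inductance) has dimensions [I^-2 L^2 M T^-2].
I (current) has dimensions [I].

Left side: [I^-2 L^2 M T^-2]
Right side: [I^-1 L T]

The two sides have different dimensions, so the equation is NOT dimensionally consistent.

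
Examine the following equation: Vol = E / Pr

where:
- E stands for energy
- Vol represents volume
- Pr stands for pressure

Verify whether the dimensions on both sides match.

Yes

E (energy) has dimensions [L^2 M T^-2].
Vol (volume) has dimensions [L^3].
Pr (pressure) has dimensions [L^-1 M T^-2].

Left side: [L^3]
Right side: [L^3]

Both sides have the same dimensions, so the equation is dimensionally consistent.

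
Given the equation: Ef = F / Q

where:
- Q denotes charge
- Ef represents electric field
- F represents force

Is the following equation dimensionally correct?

Yes

Q (charge) has dimensions [I T].
Ef (electric field) has dimensions [I^-1 L M T^-3].
F (force) has dimensions [L M T^-2].

Left side: [I^-1 L M T^-3]
Right side: [I^-1 L M T^-3]

Both sides have the same dimensions, so the equation is dimensionally consistent.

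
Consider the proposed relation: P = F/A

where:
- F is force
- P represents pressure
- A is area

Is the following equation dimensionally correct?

Yes

F (force) has dimensions [L M T^-2].
P (pressure) has dimensions [L^-1 M T^-2].
A (area) has dimensions [L^2].

Left side: [L^-1 M T^-2]
Right side: [L^-1 M T^-2]

Both sides have the same dimensions, so the equation is dimensionally consistent.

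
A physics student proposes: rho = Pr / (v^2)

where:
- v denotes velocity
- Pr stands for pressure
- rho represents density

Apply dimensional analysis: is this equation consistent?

Yes

v (velocity) has dimensions [L T^-1].
Pr (pressure) has dimensions [L^-1 M T^-2].
rho (density) has dimensions [L^-3 M].

Left side: [L^-3 M]
Right side: [L^-3 M]

Both sides have the same dimensions, so the equation is dimensionally consistent.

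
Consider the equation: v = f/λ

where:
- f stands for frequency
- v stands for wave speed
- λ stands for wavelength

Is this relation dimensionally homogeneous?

No

f (frequency) has dimensions [T^-1].
v (wave speed) has dimensions [L T^-1].
λ (wavelength) has dimensions [L].

Left side: [L T^-1]
Right side: [L^-1 T^-1]

The two sides have different dimensions, so the equation is NOT dimensionally consistent.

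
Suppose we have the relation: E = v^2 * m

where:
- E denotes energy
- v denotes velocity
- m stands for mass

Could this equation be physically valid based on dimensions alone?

Yes

E (energy) has dimensions [L^2 M T^-2].
v (velocity) has dimensions [L T^-1].
m (mass) has dimensions [M].

Left side: [L^2 M T^-2]
Right side: [L^2 M T^-2]

Both sides have the same dimensions, so the equation is dimensionally consistent.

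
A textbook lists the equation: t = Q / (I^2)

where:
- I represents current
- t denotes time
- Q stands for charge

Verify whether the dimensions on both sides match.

No

I (current) has dimensions [I].
t (time) has dimensions [T].
Q (charge) has dimensions [I T].

Left side: [T]
Right side: [I^-1 T]

The two sides have different dimensions, so the equation is NOT dimensionally consistent.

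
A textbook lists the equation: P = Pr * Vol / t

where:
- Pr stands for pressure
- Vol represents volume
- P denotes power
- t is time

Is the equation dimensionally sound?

Yes

Pr (pressure) has dimensions [L^-1 M T^-2].
Vol (volume) has dimensions [L^3].
P (power) has dimensions [L^2 M T^-3].
t (time) has dimensions [T].

Left side: [L^2 M T^-3]
Right side: [L^2 M T^-3]

Both sides have the same dimensions, so the equation is dimensionally consistent.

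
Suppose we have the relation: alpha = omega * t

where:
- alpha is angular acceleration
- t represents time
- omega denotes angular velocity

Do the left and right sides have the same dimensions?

No

alpha (angular acceleration) has dimensions [T^-2].
t (time) has dimensions [T].
omega (angular velocity) has dimensions [T^-1].

Left side: [T^-2]
Right side: [dimensionless]

The two sides have different dimensions, so the equation is NOT dimensionally consistent.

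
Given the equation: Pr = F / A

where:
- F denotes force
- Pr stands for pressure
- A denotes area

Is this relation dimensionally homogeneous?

Yes

F (force) has dimensions [L M T^-2].
Pr (pressure) has dimensions [L^-1 M T^-2].
A (area) has dimensions [L^2].

Left side: [L^-1 M T^-2]
Right side: [L^-1 M T^-2]

Both sides have the same dimensions, so the equation is dimensionally consistent.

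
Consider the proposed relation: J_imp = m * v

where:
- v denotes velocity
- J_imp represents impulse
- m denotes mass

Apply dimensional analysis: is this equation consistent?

Yes

v (velocity) has dimensions [L T^-1].
J_imp (impulse) has dimensions [L M T^-1].
m (mass) has dimensions [M].

Left side: [L M T^-1]
Right side: [L M T^-1]

Both sides have the same dimensions, so the equation is dimensionally consistent.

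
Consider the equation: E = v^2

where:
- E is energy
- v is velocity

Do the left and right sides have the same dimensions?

No

E (energy) has dimensions [L^2 M T^-2].
v (velocity) has dimensions [L T^-1].

Left side: [L^2 M T^-2]
Right side: [L^2 T^-2]

The two sides have different dimensions, so the equation is NOT dimensionally consistent.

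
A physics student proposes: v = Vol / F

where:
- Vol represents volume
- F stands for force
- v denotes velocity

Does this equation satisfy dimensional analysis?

No

Vol (volume) has dimensions [L^3].
F (force) has dimensions [L M T^-2].
v (velocity) has dimensions [L T^-1].

Left side: [L T^-1]
Right side: [L^2 M^-1 T^2]

The two sides have different dimensions, so the equation is NOT dimensionally consistent.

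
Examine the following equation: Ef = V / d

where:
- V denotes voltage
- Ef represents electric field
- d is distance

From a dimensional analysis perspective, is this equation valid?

Yes

V (voltage) has dimensions [I^-1 L^2 M T^-3].
Ef (electric field) has dimensions [I^-1 L M T^-3].
d (distance) has dimensions [L].

Left side: [I^-1 L M T^-3]
Right side: [I^-1 L M T^-3]

Both sides have the same dimensions, so the equation is dimensionally consistent.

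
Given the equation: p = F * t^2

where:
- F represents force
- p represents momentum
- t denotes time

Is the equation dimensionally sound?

No

F (force) has dimensions [L M T^-2].
p (momentum) has dimensions [L M T^-1].
t (time) has dimensions [T].

Left side: [L M T^-1]
Right side: [L M]

The two sides have different dimensions, so the equation is NOT dimensionally consistent.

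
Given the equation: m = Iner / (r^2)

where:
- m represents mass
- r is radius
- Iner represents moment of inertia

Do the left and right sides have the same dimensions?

Yes

m (mass) has dimensions [M].
r (radius) has dimensions [L].
Iner (moment of inertia) has dimensions [L^2 M].

Left side: [M]
Right side: [M]

Both sides have the same dimensions, so the equation is dimensionally consistent.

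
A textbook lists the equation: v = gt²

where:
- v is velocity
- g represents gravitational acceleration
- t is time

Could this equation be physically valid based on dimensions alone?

No

v (velocity) has dimensions [L T^-1].
g (gravitational acceleration) has dimensions [L T^-2].
t (time) has dimensions [T].

Left side: [L T^-1]
Right side: [L]

The two sides have different dimensions, so the equation is NOT dimensionally consistent.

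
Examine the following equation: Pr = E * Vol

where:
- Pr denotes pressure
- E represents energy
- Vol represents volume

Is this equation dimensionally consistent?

No

Pr (pressure) has dimensions [L^-1 M T^-2].
E (energy) has dimensions [L^2 M T^-2].
Vol (volume) has dimensions [L^3].

Left side: [L^-1 M T^-2]
Right side: [L^5 M T^-2]

The two sides have different dimensions, so the equation is NOT dimensionally consistent.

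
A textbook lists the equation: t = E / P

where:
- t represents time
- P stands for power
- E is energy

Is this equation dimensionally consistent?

Yes

t (time) has dimensions [T].
P (power) has dimensions [L^2 M T^-3].
E (energy) has dimensions [L^2 M T^-2].

Left side: [T]
Right side: [T]

Both sides have the same dimensions, so the equation is dimensionally consistent.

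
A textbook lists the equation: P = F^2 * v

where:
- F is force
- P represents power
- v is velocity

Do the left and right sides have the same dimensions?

No

F (force) has dimensions [L M T^-2].
P (power) has dimensions [L^2 M T^-3].
v (velocity) has dimensions [L T^-1].

Left side: [L^2 M T^-3]
Right side: [L^3 M^2 T^-5]

The two sides have different dimensions, so the equation is NOT dimensionally consistent.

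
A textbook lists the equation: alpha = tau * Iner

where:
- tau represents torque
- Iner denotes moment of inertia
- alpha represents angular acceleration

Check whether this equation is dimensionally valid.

No

tau (torque) has dimensions [L^2 M T^-2].
Iner (moment of inertia) has dimensions [L^2 M].
alpha (angular acceleration) has dimensions [T^-2].

Left side: [T^-2]
Right side: [L^4 M^2 T^-2]

The two sides have different dimensions, so the equation is NOT dimensionally consistent.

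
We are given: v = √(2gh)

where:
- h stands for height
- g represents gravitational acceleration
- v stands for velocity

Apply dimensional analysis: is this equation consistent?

Yes

h (height) has dimensions [L].
g (gravitational acceleration) has dimensions [L T^-2].
v (velocity) has dimensions [L T^-1].

Left side: [L T^-1]
Right side: [L T^-1]

Both sides have the same dimensions, so the equation is dimensionally consistent.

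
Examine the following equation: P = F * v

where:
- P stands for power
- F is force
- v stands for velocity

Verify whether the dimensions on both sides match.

Yes

P (power) has dimensions [L^2 M T^-3].
F (force) has dimensions [L M T^-2].
v (velocity) has dimensions [L T^-1].

Left side: [L^2 M T^-3]
Right side: [L^2 M T^-3]

Both sides have the same dimensions, so the equation is dimensionally consistent.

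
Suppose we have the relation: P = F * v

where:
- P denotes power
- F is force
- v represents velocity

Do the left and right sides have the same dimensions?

Yes

P (power) has dimensions [L^2 M T^-3].
F (force) has dimensions [L M T^-2].
v (velocity) has dimensions [L T^-1].

Left side: [L^2 M T^-3]
Right side: [L^2 M T^-3]

Both sides have the same dimensions, so the equation is dimensionally consistent.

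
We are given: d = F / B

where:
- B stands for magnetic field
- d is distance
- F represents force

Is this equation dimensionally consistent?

No

B (magnetic field) has dimensions [I^-1 M T^-2].
d (distance) has dimensions [L].
F (force) has dimensions [L M T^-2].

Left side: [L]
Right side: [I L]

The two sides have different dimensions, so the equation is NOT dimensionally consistent.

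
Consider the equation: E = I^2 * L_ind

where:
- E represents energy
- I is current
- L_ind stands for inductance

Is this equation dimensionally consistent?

Yes

E (energy) has dimensions [L^2 M T^-2].
I (current) has dimensions [I].
L_ind (inductance) has dimensions [I^-2 L^2 M T^-2].

Left side: [L^2 M T^-2]
Right side: [L^2 M T^-2]

Both sides have the same dimensions, so the equation is dimensionally consistent.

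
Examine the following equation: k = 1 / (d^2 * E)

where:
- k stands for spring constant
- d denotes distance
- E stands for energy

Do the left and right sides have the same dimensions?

No

k (spring constant) has dimensions [M T^-2].
d (distance) has dimensions [L].
E (energy) has dimensions [L^2 M T^-2].

Left side: [M T^-2]
Right side: [L^-4 M^-1 T^2]

The two sides have different dimensions, so the equation is NOT dimensionally consistent.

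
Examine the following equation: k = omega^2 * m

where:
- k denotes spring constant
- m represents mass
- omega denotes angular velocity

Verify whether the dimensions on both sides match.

Yes

k (spring constant) has dimensions [M T^-2].
m (mass) has dimensions [M].
omega (angular velocity) has dimensions [T^-1].

Left side: [M T^-2]
Right side: [M T^-2]

Both sides have the same dimensions, so the equation is dimensionally consistent.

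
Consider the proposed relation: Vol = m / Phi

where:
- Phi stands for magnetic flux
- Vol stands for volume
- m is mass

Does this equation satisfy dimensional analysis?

No

Phi (magnetic flux) has dimensions [I^-1 L^2 M T^-2].
Vol (volume) has dimensions [L^3].
m (mass) has dimensions [M].

Left side: [L^3]
Right side: [I L^-2 T^2]

The two sides have different dimensions, so the equation is NOT dimensionally consistent.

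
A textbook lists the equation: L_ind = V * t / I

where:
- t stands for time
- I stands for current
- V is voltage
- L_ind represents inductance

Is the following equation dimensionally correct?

Yes

t (time) has dimensions [T].
I (current) has dimensions [I].
V (voltage) has dimensions [I^-1 L^2 M T^-3].
L_ind (inductance) has dimensions [I^-2 L^2 M T^-2].

Left side: [I^-2 L^2 M T^-2]
Right side: [I^-2 L^2 M T^-2]

Both sides have the same dimensions, so the equation is dimensionally consistent.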